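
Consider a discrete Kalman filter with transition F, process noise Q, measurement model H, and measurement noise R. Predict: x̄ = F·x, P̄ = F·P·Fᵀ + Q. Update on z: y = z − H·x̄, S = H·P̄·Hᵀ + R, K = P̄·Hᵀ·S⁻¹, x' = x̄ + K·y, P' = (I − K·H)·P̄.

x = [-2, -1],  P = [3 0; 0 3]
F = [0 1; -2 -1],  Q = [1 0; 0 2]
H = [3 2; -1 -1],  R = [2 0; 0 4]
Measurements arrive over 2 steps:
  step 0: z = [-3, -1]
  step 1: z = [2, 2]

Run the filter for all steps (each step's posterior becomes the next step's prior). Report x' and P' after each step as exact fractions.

step 0: x' = [-851/369, 20/9], P' = [1094/369 -38/9; -38/9 58/9]
step 1: x' = [1392/29383, 22326/29383], P' = [82124/88149 -99800/88149; -99800/88149 155216/88149]

step 0: x̄ = F·x = [-1, 5]
step 0: P̄ = F·P·Fᵀ + Q = [4 -3; -3 17]
step 0: y = z − H·x̄ = [-10, 3]
step 0: S = H·P̄·Hᵀ + R = [70 -31; -31 19]
step 0: K = P̄·Hᵀ·S⁻¹ = [83/369 116/369; 1/9 -5/9]
step 0: x' = x̄ + K·y = [-851/369, 20/9]
step 0: P' = (I − K·H)·P̄ = [1094/369 -38/9; -38/9 58/9]
step 1: x̄ = F·x = [20/9, 98/41]
step 1: P̄ = F·P·Fᵀ + Q = [67/9 2; 2 140/41]
step 1: y = z − H·x̄ = [-1162/123, 2440/369]
step 1: S = H·P̄·Hᵀ + R = [4373/41 -4817/123; -4817/123 6959/369]
step 1: K = P̄·Hᵀ·S⁻¹ = [23386/88149 1473/29383; 5516/88149 -4618/29383]
step 1: x' = x̄ + K·y = [1392/29383, 22326/29383]
step 1: P' = (I − K·H)·P̄ = [82124/88149 -99800/88149; -99800/88149 155216/88149]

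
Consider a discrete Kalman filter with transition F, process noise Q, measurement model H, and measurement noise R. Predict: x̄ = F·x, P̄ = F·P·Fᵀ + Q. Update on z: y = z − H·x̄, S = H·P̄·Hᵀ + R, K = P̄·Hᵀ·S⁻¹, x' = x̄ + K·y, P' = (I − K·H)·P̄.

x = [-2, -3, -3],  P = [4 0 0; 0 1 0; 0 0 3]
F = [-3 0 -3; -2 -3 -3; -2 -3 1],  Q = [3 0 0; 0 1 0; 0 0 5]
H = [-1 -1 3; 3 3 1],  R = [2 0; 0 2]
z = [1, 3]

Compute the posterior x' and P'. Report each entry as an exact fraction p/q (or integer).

x' = [-628377/159571, 760586/159571, 100528/159571]
P' = [645816/159571 -628719/159571 -1545/159571; -628719/159571 643503/159571 1576/159571; -1545/159571 1576/159571 31693/159571]

x̄ = F·x = [15, 22, 10]
P̄ = F·P·Fᵀ + Q = [66 51 15; 51 53 16; 15 16 33]
y = z − H·x̄ = [8, -118]
S = H·P̄·Hᵀ + R = [334 -316; -316 2210]
K = P̄·Hᵀ·S⁻¹ = [-10866/159571 24873/159571; -5028/159571 22964/159571; 47524/159571 15893/159571]
x' = x̄ + K·y = [-628377/159571, 760586/159571, 100528/159571]
P' = (I − K·H)·P̄ = [645816/159571 -628719/159571 -1545/159571; -628719/159571 643503/159571 1576/159571; -1545/159571 1576/159571 31693/159571]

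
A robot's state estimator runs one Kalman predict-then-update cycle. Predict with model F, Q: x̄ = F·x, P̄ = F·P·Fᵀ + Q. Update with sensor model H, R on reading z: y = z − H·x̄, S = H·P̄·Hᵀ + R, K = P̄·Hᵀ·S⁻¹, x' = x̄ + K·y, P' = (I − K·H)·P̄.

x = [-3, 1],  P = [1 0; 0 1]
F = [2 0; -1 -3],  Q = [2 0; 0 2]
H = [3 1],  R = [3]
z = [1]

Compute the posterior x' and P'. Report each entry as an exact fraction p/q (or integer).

x̄ = F·x = [-6, 0]
P̄ = F·P·Fᵀ + Q = [6 -2; -2 12]
y = z − H·x̄ = [19]
S = H·P̄·Hᵀ + R = [57]
K = P̄·Hᵀ·S⁻¹ = [16/57; 2/19]
x' = x̄ + K·y = [-2/3, 2]
P' = (I − K·H)·P̄ = [86/57 -70/19; -70/19 216/19]

x' = [-2/3, 2]
P' = [86/57 -70/19; -70/19 216/19]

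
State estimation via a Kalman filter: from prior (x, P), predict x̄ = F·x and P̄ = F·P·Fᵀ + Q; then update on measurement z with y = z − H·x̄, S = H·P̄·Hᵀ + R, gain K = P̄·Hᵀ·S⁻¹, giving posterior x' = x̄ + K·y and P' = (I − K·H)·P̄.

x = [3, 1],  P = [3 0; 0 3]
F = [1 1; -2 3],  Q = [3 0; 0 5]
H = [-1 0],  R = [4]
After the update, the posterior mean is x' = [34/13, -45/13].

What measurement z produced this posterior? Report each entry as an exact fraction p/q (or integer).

z = [-2]

x̄ = F·x = [4, -3]
P̄ = F·P·Fᵀ + Q = [9 3; 3 44]
S = H·P̄·Hᵀ + R = [13]
K = P̄·Hᵀ·S⁻¹ = [-9/13; -3/13]
x' − x̄ = [-18/13, -6/13] = K·y
y = (KᵀK)⁻¹·Kᵀ·(x' − x̄) = [2]
z = y + H·x̄ = [2] + [-4] = [-2]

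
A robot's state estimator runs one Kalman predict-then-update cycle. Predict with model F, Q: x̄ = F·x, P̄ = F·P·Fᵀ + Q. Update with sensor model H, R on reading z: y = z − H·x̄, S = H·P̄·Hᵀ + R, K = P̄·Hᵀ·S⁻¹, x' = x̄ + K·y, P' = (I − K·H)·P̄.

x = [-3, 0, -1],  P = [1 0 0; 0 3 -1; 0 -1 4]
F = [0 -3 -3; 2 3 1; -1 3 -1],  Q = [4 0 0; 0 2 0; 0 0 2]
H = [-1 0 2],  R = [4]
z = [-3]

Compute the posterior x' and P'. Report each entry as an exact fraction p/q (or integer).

x̄ = F·x = [3, -7, 4]
P̄ = F·P·Fᵀ + Q = [49 -27 -9; -27 31 21; -9 21 40]
y = z − H·x̄ = [-8]
S = H·P̄·Hᵀ + R = [249]
K = P̄·Hᵀ·S⁻¹ = [-67/249; 23/83; 89/249]
x' = x̄ + K·y = [1283/249, -765/83, 284/249]
P' = (I − K·H)·P̄ = [7712/249 -700/83 3722/249; -700/83 986/83 -304/83; 3722/249 -304/83 2039/249]

x' = [1283/249, -765/83, 284/249]
P' = [7712/249 -700/83 3722/249; -700/83 986/83 -304/83; 3722/249 -304/83 2039/249]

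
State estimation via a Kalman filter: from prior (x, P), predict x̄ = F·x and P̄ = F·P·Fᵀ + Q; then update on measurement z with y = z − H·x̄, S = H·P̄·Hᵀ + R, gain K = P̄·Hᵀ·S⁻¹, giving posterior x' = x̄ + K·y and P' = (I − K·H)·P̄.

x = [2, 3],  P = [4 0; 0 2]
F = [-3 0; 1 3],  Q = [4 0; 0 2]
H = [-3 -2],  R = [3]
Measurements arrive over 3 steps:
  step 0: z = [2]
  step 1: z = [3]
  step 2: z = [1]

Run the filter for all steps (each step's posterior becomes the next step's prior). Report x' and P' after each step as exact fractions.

step 0: x̄ = F·x = [-6, 11]
step 0: P̄ = F·P·Fᵀ + Q = [40 -12; -12 24]
step 0: y = z − H·x̄ = [6]
step 0: S = H·P̄·Hᵀ + R = [315]
step 0: K = P̄·Hᵀ·S⁻¹ = [-32/105; -4/105]
step 0: x' = x̄ + K·y = [-274/35, 377/35]
step 0: P' = (I − K·H)·P̄ = [376/35 -548/35; -548/35 824/35]
step 1: x̄ = F·x = [822/35, 857/35]
step 1: P̄ = F·P·Fᵀ + Q = [3524/35 3804/35; 3804/35 4574/35]
step 1: y = z − H·x̄ = [857/7]
step 1: S = H·P̄·Hᵀ + R = [19153/7]
step 1: K = P̄·Hᵀ·S⁻¹ = [-3636/19153; -4112/19153]
step 1: x' = x̄ + K·y = [23358/95765, -172257/95765]
step 1: P' = (I − K·H)·P̄ = [198956/95765 -271164/95765; -271164/95765 437586/95765]
step 2: x̄ = F·x = [-70074/95765, -493413/95765]
step 2: P̄ = F·P·Fᵀ + Q = [2173664/95765 1843608/95765; 1843608/95765 2701776/95765]
step 2: y = z − H·x̄ = [-1101283/95765]
step 2: S = H·P̄·Hᵀ + R = [52780671/95765]
step 2: K = P̄·Hᵀ·S⁻¹ = [-3402736/17593557; -3644792/17593557]
step 2: x' = x̄ + K·y = [26257238/17593557, -48733277/17593557]
step 2: P' = (I − K·H)·P̄ = [12205728/5864519 -16607224/5864519; -16607224/5864519 26733232/5864519]

step 0: x' = [-274/35, 377/35], P' = [376/35 -548/35; -548/35 824/35]
step 1: x' = [23358/95765, -172257/95765], P' = [198956/95765 -271164/95765; -271164/95765 437586/95765]
step 2: x' = [26257238/17593557, -48733277/17593557], P' = [12205728/5864519 -16607224/5864519; -16607224/5864519 26733232/5864519]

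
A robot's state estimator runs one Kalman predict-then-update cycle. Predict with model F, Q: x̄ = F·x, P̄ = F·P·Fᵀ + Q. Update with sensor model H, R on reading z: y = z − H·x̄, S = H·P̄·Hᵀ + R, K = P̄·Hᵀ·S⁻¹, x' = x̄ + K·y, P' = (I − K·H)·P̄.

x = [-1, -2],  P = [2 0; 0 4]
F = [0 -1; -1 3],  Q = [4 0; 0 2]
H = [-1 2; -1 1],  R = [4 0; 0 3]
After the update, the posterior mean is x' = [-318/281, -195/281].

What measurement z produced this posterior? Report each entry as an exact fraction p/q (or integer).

x̄ = F·x = [2, -5]
P̄ = F·P·Fᵀ + Q = [8 -12; -12 40]
S = H·P̄·Hᵀ + R = [220 124; 124 75]
K = P̄·Hᵀ·S⁻¹ = [20/281 -108/281; 113/281 8/281]
x' − x̄ = [-880/281, 1210/281] = K·y
y = (KᵀK)⁻¹·Kᵀ·(x' − x̄) = [10, 10]
z = y + H·x̄ = [10, 10] + [-12, -7] = [-2, 3]

z = [-2, 3]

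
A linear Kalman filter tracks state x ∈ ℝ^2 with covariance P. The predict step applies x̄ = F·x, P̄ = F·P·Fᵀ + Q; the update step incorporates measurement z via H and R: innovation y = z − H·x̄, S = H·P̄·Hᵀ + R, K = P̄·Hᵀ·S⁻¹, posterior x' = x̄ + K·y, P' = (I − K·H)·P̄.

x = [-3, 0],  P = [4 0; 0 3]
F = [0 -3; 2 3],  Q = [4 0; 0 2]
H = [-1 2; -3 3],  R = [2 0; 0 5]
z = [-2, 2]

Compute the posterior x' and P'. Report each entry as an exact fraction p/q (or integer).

x̄ = F·x = [0, -6]
P̄ = F·P·Fᵀ + Q = [31 -27; -27 45]
y = z − H·x̄ = [10, 20]
S = H·P̄·Hᵀ + R = [321 606; 606 1175]
K = P̄·Hᵀ·S⁻¹ = [5569/9939 -1448/3313; 2193/3313 -522/3313]
x' = x̄ + K·y = [-31190/9939, -8388/3313]
P' = (I − K·H)·P̄ = [25618/9939 6126/3313; 6126/3313 5256/3313]

x' = [-31190/9939, -8388/3313]
P' = [25618/9939 6126/3313; 6126/3313 5256/3313]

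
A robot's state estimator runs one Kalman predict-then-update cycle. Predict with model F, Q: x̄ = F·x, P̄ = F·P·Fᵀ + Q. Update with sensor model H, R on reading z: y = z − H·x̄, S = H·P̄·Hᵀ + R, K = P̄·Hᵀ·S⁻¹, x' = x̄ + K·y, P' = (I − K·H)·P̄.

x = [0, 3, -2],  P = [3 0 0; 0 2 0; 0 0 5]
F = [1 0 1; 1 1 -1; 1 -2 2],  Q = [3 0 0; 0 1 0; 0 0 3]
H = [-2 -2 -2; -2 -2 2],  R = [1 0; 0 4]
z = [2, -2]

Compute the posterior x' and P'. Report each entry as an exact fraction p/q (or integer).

x' = [-1762/10001, 2869/10001, -11210/10001]
P' = [22811/10001 -22050/10001 253/10001; -22050/10001 24347/10001 -2075/10001; 253/10001 -2075/10001 3074/10001]

x̄ = F·x = [-2, 5, -10]
P̄ = F·P·Fᵀ + Q = [11 -2 13; -2 11 -11; 13 -11 34]
y = z − H·x̄ = [-12, 24]
S = H·P̄·Hᵀ + R = [225 -64; -64 196]
K = P̄·Hᵀ·S⁻¹ = [-2028/10001 -254/10001; -444/10001 -2186/10001; -2504/10001 2448/10001]
x' = x̄ + K·y = [-1762/10001, 2869/10001, -11210/10001]
P' = (I − K·H)·P̄ = [22811/10001 -22050/10001 253/10001; -22050/10001 24347/10001 -2075/10001; 253/10001 -2075/10001 3074/10001]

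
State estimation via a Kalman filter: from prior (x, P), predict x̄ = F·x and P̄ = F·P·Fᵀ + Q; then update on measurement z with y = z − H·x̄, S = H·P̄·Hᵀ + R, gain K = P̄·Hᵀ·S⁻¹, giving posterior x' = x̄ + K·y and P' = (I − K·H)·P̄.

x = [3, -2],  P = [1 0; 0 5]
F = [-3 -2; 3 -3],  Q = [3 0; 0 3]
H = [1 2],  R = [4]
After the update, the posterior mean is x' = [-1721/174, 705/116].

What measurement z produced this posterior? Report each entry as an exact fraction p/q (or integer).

x̄ = F·x = [-5, 15]
P̄ = F·P·Fᵀ + Q = [32 21; 21 57]
S = H·P̄·Hᵀ + R = [348]
K = P̄·Hᵀ·S⁻¹ = [37/174; 45/116]
x' − x̄ = [-851/174, -1035/116] = K·y
y = (KᵀK)⁻¹·Kᵀ·(x' − x̄) = [-23]
z = y + H·x̄ = [-23] + [25] = [2]

z = [2]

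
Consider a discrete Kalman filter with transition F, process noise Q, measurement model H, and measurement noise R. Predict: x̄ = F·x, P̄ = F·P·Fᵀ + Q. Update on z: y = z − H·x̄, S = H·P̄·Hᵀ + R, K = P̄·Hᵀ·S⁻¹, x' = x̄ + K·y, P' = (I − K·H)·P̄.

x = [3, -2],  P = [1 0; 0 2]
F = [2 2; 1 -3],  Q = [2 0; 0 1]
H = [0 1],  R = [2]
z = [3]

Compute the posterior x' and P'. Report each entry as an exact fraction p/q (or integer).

x' = [52/11, 39/11]
P' = [104/11 -10/11; -10/11 20/11]

x̄ = F·x = [2, 9]
P̄ = F·P·Fᵀ + Q = [14 -10; -10 20]
y = z − H·x̄ = [-6]
S = H·P̄·Hᵀ + R = [22]
K = P̄·Hᵀ·S⁻¹ = [-5/11; 10/11]
x' = x̄ + K·y = [52/11, 39/11]
P' = (I − K·H)·P̄ = [104/11 -10/11; -10/11 20/11]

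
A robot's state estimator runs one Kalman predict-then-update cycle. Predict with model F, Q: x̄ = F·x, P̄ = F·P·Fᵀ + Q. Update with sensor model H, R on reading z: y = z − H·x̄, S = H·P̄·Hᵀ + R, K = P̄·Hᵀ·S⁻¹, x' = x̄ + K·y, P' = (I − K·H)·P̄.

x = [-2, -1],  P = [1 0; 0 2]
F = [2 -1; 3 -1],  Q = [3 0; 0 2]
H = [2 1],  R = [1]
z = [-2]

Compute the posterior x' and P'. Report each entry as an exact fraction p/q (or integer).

x' = [-6/41, -149/82]
P' = [31/41 -49/41; -49/41 225/82]

x̄ = F·x = [-3, -5]
P̄ = F·P·Fᵀ + Q = [9 8; 8 13]
y = z − H·x̄ = [9]
S = H·P̄·Hᵀ + R = [82]
K = P̄·Hᵀ·S⁻¹ = [13/41; 29/82]
x' = x̄ + K·y = [-6/41, -149/82]
P' = (I − K·H)·P̄ = [31/41 -49/41; -49/41 225/82]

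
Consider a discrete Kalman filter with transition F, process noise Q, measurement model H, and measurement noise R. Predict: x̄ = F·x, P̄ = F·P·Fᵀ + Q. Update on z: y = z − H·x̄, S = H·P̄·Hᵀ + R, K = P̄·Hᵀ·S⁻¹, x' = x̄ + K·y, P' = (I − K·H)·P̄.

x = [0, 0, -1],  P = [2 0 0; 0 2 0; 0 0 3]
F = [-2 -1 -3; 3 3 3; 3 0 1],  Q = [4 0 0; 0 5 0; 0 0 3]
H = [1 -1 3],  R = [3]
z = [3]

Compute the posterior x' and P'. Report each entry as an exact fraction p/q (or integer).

x̄ = F·x = [3, -3, -1]
P̄ = F·P·Fᵀ + Q = [41 -45 -21; -45 68 27; -21 27 24]
y = z − H·x̄ = [0]
S = H·P̄·Hᵀ + R = [130]
K = P̄·Hᵀ·S⁻¹ = [23/130; -16/65; 12/65]
x' = x̄ + K·y = [3, -3, -1]
P' = (I − K·H)·P̄ = [4801/130 -2557/65 -1641/65; -2557/65 3908/65 2139/65; -1641/65 2139/65 1272/65]

x' = [3, -3, -1]
P' = [4801/130 -2557/65 -1641/65; -2557/65 3908/65 2139/65; -1641/65 2139/65 1272/65]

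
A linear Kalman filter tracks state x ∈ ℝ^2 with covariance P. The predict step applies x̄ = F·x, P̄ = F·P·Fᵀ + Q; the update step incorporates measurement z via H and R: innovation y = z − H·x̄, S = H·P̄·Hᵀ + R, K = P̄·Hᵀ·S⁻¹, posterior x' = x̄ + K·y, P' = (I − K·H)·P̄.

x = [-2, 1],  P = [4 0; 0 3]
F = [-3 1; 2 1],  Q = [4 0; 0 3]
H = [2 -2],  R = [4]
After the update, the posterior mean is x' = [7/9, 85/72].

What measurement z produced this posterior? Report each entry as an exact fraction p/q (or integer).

z = [-1]

x̄ = F·x = [7, -3]
P̄ = F·P·Fᵀ + Q = [43 -21; -21 22]
S = H·P̄·Hᵀ + R = [432]
K = P̄·Hᵀ·S⁻¹ = [8/27; -43/216]
x' − x̄ = [-56/9, 301/72] = K·y
y = (KᵀK)⁻¹·Kᵀ·(x' − x̄) = [-21]
z = y + H·x̄ = [-21] + [20] = [-1]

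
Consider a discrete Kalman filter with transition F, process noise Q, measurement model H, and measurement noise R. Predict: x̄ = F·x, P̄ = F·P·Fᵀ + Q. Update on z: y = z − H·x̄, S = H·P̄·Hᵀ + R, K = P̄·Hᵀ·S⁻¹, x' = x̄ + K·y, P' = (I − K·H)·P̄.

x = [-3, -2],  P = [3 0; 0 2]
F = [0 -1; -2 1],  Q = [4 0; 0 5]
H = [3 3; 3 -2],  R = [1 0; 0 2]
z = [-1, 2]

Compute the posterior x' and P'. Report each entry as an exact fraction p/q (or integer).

x̄ = F·x = [2, 4]
P̄ = F·P·Fᵀ + Q = [6 -2; -2 19]
y = z − H·x̄ = [-19, 4]
S = H·P̄·Hᵀ + R = [190 -66; -66 156]
K = P̄·Hᵀ·S⁻¹ = [277/2107 1243/6321; 421/2107 -2497/12642]
x' = x̄ + K·y = [1825/6321, -3707/6321]
P' = (I − K·H)·P̄ = [608/6321 -331/6321; -331/6321 752/6321]

x' = [1825/6321, -3707/6321]
P' = [608/6321 -331/6321; -331/6321 752/6321]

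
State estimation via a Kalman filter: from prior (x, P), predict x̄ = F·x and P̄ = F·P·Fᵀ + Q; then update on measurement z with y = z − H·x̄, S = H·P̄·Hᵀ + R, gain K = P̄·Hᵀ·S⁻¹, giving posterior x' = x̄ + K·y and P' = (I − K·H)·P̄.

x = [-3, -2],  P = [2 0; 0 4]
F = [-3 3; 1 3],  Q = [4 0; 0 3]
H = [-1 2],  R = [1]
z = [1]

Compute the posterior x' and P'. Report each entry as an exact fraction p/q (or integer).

x' = [353/103, 217/103]
P' = [5970/103 2986/103; 2986/103 1519/103]

x̄ = F·x = [3, -9]
P̄ = F·P·Fᵀ + Q = [58 30; 30 41]
y = z − H·x̄ = [22]
S = H·P̄·Hᵀ + R = [103]
K = P̄·Hᵀ·S⁻¹ = [2/103; 52/103]
x' = x̄ + K·y = [353/103, 217/103]
P' = (I − K·H)·P̄ = [5970/103 2986/103; 2986/103 1519/103]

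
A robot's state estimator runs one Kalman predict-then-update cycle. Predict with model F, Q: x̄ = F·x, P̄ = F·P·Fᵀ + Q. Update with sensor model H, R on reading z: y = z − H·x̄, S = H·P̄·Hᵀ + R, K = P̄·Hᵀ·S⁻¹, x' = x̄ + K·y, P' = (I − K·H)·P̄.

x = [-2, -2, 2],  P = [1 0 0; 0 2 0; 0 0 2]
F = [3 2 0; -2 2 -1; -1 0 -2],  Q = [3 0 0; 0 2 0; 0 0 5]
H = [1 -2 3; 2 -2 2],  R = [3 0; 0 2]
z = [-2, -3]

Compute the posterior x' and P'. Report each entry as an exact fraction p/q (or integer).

x' = [-9189/2323, -10382/2323, -5195/2323]
P' = [11237/2323 15322/2323 5488/2323; 15322/2323 31904/2323 16214/2323; 5488/2323 16214/2323 10059/2323]

x̄ = F·x = [-10, -2, -2]
P̄ = F·P·Fᵀ + Q = [20 2 -3; 2 16 6; -3 6 14]
y = z − H·x̄ = [10, 17]
S = H·P̄·Hᵀ + R = [115 92; 92 114]
K = P̄·Hᵀ·S⁻¹ = [-981/2323 61/101; 52/2323 -16/101; 1079/2323 -29/101]
x' = x̄ + K·y = [-9189/2323, -10382/2323, -5195/2323]
P' = (I − K·H)·P̄ = [11237/2323 15322/2323 5488/2323; 15322/2323 31904/2323 16214/2323; 5488/2323 16214/2323 10059/2323]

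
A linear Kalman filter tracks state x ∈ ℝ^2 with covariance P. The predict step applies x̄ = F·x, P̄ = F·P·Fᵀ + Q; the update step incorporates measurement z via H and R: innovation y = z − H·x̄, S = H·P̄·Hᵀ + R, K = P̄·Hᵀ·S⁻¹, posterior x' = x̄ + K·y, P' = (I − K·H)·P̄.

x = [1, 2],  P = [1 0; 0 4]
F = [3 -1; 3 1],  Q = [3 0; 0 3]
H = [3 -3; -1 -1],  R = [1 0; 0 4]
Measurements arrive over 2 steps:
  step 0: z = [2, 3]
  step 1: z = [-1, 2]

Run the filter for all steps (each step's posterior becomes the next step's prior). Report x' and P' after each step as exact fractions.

step 0: x' = [-7205/9154, -13093/9154], P' = [8611/9154 8105/9154; 8105/9154 8611/9154]
step 1: x' = [-14553943/13190972, -10665797/13190972], P' = [11827619/13190972 11203201/13190972; 11203201/13190972 12022139/13190972]

step 0: x̄ = F·x = [1, 5]
step 0: P̄ = F·P·Fᵀ + Q = [16 5; 5 16]
step 0: y = z − H·x̄ = [14, 9]
step 0: S = H·P̄·Hᵀ + R = [199 0; 0 46]
step 0: K = P̄·Hᵀ·S⁻¹ = [33/199 -21/46; -33/199 -21/46]
step 0: x' = x̄ + K·y = [-7205/9154, -13093/9154]
step 0: P' = (I − K·H)·P̄ = [8611/9154 8105/9154; 8105/9154 8611/9154]
step 1: x̄ = F·x = [-4261/4577, -17354/4577]
step 1: P̄ = F·P·Fᵀ + Q = [32471/4577 34444/4577; 34444/4577 81101/4577]
step 1: y = z − H·x̄ = [-43856/4577, -12461/4577]
step 1: S = H·P̄·Hᵀ + R = [406733/4577 145890/4577; 145890/4577 200768/4577]
step 1: K = P̄·Hᵀ·S⁻¹ = [936627/6595486 -5757705/13190972; -1228407/6595486 -5806335/13190972]
step 1: x' = x̄ + K·y = [-14553943/13190972, -10665797/13190972]
step 1: P' = (I − K·H)·P̄ = [11827619/13190972 11203201/13190972; 11203201/13190972 12022139/13190972]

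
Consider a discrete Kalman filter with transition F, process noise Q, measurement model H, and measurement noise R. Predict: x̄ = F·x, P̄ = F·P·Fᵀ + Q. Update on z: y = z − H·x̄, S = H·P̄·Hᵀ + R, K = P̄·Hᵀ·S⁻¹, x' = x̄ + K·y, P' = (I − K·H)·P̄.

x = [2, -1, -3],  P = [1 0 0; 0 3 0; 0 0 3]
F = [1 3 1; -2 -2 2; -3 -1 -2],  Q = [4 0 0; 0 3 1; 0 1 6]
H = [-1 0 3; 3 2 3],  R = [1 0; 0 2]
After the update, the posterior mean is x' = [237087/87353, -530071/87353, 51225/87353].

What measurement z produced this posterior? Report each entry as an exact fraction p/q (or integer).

z = [-1, -2]

x̄ = F·x = [-4, -8, 1]
P̄ = F·P·Fᵀ + Q = [35 -14 -18; -14 31 1; -18 1 30]
S = H·P̄·Hᵀ + R = [414 91; 91 231]
K = P̄·Hᵀ·S⁻¹ = [-3236/12479 17621/87353; 262/12479 7975/87353; 3070/12479 5904/87353]
x' − x̄ = [586499/87353, 168753/87353, -36128/87353] = K·y
y = (KᵀK)⁻¹·Kᵀ·(x' − x̄) = [-8, 23]
z = y + H·x̄ = [-8, 23] + [7, -25] = [-1, -2]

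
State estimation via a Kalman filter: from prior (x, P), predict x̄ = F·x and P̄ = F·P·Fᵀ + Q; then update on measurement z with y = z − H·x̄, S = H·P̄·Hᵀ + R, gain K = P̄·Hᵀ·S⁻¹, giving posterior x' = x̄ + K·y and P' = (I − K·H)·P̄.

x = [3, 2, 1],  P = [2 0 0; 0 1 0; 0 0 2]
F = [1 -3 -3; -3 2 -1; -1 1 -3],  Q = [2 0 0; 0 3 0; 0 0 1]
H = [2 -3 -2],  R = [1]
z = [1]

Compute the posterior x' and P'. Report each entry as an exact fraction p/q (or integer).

x̄ = F·x = [-6, -6, -4]
P̄ = F·P·Fᵀ + Q = [31 -6 13; -6 27 14; 13 14 22]
y = z − H·x̄ = [-13]
S = H·P̄·Hᵀ + R = [592]
K = P̄·Hᵀ·S⁻¹ = [27/296; -121/592; -15/148]
x' = x̄ + K·y = [-2127/296, -1979/592, -397/148]
P' = (I − K·H)·P̄ = [3859/148 1491/296 1367/74; 1491/296 1343/592 257/148; 1367/74 257/148 589/37]

x' = [-2127/296, -1979/592, -397/148]
P' = [3859/148 1491/296 1367/74; 1491/296 1343/592 257/148; 1367/74 257/148 589/37]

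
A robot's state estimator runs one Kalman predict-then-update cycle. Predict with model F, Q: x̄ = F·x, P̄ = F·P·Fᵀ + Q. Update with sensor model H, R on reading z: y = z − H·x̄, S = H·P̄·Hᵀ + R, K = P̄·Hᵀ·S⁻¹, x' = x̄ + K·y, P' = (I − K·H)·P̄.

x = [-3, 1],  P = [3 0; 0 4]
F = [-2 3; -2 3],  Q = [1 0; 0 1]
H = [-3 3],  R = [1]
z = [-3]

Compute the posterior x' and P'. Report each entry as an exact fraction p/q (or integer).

x̄ = F·x = [9, 9]
P̄ = F·P·Fᵀ + Q = [49 48; 48 49]
y = z − H·x̄ = [-3]
S = H·P̄·Hᵀ + R = [19]
K = P̄·Hᵀ·S⁻¹ = [-3/19; 3/19]
x' = x̄ + K·y = [180/19, 162/19]
P' = (I − K·H)·P̄ = [922/19 921/19; 921/19 922/19]

x' = [180/19, 162/19]
P' = [922/19 921/19; 921/19 922/19]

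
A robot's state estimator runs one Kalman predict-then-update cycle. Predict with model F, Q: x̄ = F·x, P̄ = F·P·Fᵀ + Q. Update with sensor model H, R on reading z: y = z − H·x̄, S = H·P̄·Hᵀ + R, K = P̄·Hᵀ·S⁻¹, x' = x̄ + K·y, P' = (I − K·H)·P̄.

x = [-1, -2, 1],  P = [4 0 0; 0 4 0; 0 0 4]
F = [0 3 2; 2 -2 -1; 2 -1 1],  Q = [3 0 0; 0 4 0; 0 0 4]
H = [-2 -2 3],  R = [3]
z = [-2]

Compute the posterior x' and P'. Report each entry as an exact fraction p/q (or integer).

x̄ = F·x = [-4, 1, 1]
P̄ = F·P·Fᵀ + Q = [55 -32 -4; -32 40 20; -4 20 28]
y = z − H·x̄ = [-11]
S = H·P̄·Hᵀ + R = [187]
K = P̄·Hᵀ·S⁻¹ = [-58/187; 4/17; 52/187]
x' = x̄ + K·y = [-10/17, -27/17, -35/17]
P' = (I − K·H)·P̄ = [6921/187 -312/17 2268/187; -312/17 504/17 132/17; 2268/187 132/17 2532/187]

x' = [-10/17, -27/17, -35/17]
P' = [6921/187 -312/17 2268/187; -312/17 504/17 132/17; 2268/187 132/17 2532/187]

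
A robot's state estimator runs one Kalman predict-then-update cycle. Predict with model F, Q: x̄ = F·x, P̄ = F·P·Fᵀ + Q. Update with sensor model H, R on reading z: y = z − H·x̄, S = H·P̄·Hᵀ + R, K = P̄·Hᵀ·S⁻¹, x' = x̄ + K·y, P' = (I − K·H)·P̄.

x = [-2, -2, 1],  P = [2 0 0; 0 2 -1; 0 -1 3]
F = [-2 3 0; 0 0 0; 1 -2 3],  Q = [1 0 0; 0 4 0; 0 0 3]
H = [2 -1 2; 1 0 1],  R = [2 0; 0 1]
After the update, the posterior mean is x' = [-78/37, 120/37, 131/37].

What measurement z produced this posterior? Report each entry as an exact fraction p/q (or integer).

z = [-2, 3]

x̄ = F·x = [-2, 0, 5]
P̄ = F·P·Fᵀ + Q = [27 0 -25; 0 4 0; -25 0 52]
S = H·P̄·Hᵀ + R = [122 58; 58 30]
K = P̄·Hᵀ·S⁻¹ = [1/74 3/74; -15/37 29/37; 27/148 81/148]
x' − x̄ = [-4/37, 120/37, -54/37] = K·y
y = (KᵀK)⁻¹·Kᵀ·(x' − x̄) = [-8, 0]
z = y + H·x̄ = [-8, 0] + [6, 3] = [-2, 3]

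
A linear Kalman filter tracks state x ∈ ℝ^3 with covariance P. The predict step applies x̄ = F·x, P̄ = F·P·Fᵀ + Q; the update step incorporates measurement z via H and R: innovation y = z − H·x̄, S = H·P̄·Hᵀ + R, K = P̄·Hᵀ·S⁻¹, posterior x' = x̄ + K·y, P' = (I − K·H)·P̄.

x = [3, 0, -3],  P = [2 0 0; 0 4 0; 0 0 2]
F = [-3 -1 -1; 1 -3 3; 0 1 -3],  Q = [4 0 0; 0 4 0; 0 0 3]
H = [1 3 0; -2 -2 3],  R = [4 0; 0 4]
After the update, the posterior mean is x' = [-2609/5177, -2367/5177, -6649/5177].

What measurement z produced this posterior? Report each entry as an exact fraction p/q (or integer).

x̄ = F·x = [-6, -6, 9]
P̄ = F·P·Fᵀ + Q = [28 0 2; 0 60 -30; 2 -30 25]
S = H·P̄·Hᵀ + R = [572 -680; -680 917]
K = P̄·Hᵀ·S⁻¹ = [-2081/15531 -2390/15531; 1855/5177 190/5177; 2096/15531 3773/15531]
x' − x̄ = [28453/5177, 28695/5177, -53242/5177] = K·y
y = (KᵀK)⁻¹·Kᵀ·(x' − x̄) = [21, -54]
z = y + H·x̄ = [21, -54] + [-24, 51] = [-3, -3]

z = [-3, -3]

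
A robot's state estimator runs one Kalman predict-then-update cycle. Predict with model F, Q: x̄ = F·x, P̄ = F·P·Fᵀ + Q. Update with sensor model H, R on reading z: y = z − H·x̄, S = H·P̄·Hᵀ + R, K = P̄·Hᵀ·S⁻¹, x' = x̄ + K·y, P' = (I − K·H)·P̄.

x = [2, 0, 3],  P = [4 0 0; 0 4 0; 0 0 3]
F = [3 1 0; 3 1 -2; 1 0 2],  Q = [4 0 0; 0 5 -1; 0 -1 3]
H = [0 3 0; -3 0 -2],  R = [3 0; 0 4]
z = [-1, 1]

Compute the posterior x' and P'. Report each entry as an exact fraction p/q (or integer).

x' = [-15176/16217, -12773/32434, 35213/32434]
P' = [27580/16217 1598/16217 -35034/16217; 1598/16217 5354/16217 -2338/16217; -35034/16217 -2338/16217 59092/16217]

x̄ = F·x = [6, 0, 8]
P̄ = F·P·Fᵀ + Q = [44 40 12; 40 57 -1; 12 -1 19]
y = z − H·x̄ = [-1, 35]
S = H·P̄·Hᵀ + R = [516 -354; -354 620]
K = P̄·Hᵀ·S⁻¹ = [1598/16217 -3168/16217; 5354/16217 -59/32434; -2338/16217 -6541/32434]
x' = x̄ + K·y = [-15176/16217, -12773/32434, 35213/32434]
P' = (I − K·H)·P̄ = [27580/16217 1598/16217 -35034/16217; 1598/16217 5354/16217 -2338/16217; -35034/16217 -2338/16217 59092/16217]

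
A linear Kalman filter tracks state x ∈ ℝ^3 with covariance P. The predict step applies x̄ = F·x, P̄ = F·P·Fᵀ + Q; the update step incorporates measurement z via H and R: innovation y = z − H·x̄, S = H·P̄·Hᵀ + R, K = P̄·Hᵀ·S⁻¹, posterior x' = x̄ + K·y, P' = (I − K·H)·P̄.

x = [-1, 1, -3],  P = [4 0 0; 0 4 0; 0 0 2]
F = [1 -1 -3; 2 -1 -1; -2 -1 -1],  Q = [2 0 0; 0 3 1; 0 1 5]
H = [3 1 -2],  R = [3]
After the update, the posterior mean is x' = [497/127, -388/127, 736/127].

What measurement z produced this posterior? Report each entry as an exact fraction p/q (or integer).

z = [-3]

x̄ = F·x = [7, 0, 4]
P̄ = F·P·Fᵀ + Q = [28 18 2; 18 25 -9; 2 -9 27]
S = H·P̄·Hᵀ + R = [508]
K = P̄·Hᵀ·S⁻¹ = [49/254; 97/508; -57/508]
x' − x̄ = [-392/127, -388/127, 228/127] = K·y
y = (KᵀK)⁻¹·Kᵀ·(x' − x̄) = [-16]
z = y + H·x̄ = [-16] + [13] = [-3]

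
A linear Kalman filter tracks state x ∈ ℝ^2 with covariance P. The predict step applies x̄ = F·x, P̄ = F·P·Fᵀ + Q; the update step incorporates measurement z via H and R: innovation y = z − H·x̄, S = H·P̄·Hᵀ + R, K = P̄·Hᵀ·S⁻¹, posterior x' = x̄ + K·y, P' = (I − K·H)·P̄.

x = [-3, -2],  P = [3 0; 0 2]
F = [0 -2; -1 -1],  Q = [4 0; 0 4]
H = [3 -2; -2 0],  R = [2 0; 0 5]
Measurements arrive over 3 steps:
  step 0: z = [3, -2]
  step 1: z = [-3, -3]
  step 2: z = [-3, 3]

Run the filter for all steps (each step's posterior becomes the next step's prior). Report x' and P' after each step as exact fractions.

step 0: x̄ = F·x = [4, 5]
step 0: P̄ = F·P·Fᵀ + Q = [12 4; 4 9]
step 0: y = z − H·x̄ = [1, 6]
step 0: S = H·P̄·Hᵀ + R = [98 -56; -56 53]
step 0: K = P̄·Hᵀ·S⁻¹ = [10/147 -8/21; -383/1029 -80/147]
step 0: x' = x̄ + K·y = [262/147, 1402/1029]
step 0: P' = (I − K·H)·P̄ = [20/21 200/147; 200/147 2483/1029]
step 1: x̄ = F·x = [-2804/1029, -3236/1029]
step 1: P̄ = F·P·Fᵀ + Q = [14048/1029 7766/1029; 7766/1029 10379/1029]
step 1: y = z − H·x̄ = [-1147/1029, -8695/1029]
step 1: S = H·P̄·Hᵀ + R = [76814/1029 -53224/1029; -53224/1029 61337/1029]
step 1: K = P̄·Hᵀ·S⁻¹ = [66530/912899 -360432/912899; -325986/912899 -514036/912899]
step 1: x' = x̄ + K·y = [483846/912899, 1836062/912899]
step 1: P' = (I − K·H)·P̄ = [901080/912899 1285090/912899; 1285090/912899 2253621/912899]
step 2: x̄ = F·x = [-3672124/912899, -2319908/912899]
step 2: P̄ = F·P·Fᵀ + Q = [12666080/912899 7077422/912899; 7077422/912899 9376477/912899]
step 2: y = z − H·x̄ = [3637859/912899, -4605551/912899]
step 2: S = H·P̄·Hᵀ + R = [68397362/912899 -47686792/912899; -47686792/912899 55228815/912899]
step 2: K = P̄·Hᵀ·S⁻¹ = [59608490/823461917 -326234256/823461917; -294703816/823461917 -465507988/823461917]
step 2: x' = x̄ + K·y = [-1428984458/823461917, -918531008/823461917]
step 2: P' = (I − K·H)·P̄ = [815585640/823461917 1163769970/823461917; 1163769970/823461917 2040358771/823461917]

step 0: x' = [262/147, 1402/1029], P' = [20/21 200/147; 200/147 2483/1029]
step 1: x' = [483846/912899, 1836062/912899], P' = [901080/912899 1285090/912899; 1285090/912899 2253621/912899]
step 2: x' = [-1428984458/823461917, -918531008/823461917], P' = [815585640/823461917 1163769970/823461917; 1163769970/823461917 2040358771/823461917]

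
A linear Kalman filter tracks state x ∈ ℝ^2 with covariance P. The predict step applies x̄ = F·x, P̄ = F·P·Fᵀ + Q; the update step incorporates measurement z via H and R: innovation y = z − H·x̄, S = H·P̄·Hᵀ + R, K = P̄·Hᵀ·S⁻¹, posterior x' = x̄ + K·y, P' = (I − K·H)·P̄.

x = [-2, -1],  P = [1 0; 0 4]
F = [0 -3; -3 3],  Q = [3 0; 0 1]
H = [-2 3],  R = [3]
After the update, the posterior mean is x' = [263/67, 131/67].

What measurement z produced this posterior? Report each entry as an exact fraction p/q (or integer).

x̄ = F·x = [3, 3]
P̄ = F·P·Fᵀ + Q = [39 -36; -36 46]
S = H·P̄·Hᵀ + R = [1005]
K = P̄·Hᵀ·S⁻¹ = [-62/335; 14/67]
x' − x̄ = [62/67, -70/67] = K·y
y = (KᵀK)⁻¹·Kᵀ·(x' − x̄) = [-5]
z = y + H·x̄ = [-5] + [3] = [-2]

z = [-2]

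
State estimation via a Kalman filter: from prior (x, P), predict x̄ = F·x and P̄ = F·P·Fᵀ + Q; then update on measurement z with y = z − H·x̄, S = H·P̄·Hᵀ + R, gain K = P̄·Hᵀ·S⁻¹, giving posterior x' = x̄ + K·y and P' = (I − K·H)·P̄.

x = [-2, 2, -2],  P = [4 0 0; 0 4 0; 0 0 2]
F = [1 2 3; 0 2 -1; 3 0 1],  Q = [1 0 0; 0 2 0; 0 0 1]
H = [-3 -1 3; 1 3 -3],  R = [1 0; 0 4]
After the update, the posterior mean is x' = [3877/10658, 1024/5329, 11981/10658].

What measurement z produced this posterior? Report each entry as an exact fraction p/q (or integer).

x̄ = F·x = [-4, 6, -8]
P̄ = F·P·Fᵀ + Q = [39 10 18; 10 20 -2; 18 -2 39]
S = H·P̄·Hᵀ + R = [471 -436; -436 562]
K = P̄·Hᵀ·S⁻¹ = [-17243/37303 -24763/74606; 832/37303 5690/37303; -4625/37303 -21115/74606]
x' − x̄ = [46509/10658, -30950/5329, 97245/10658] = K·y
y = (KᵀK)⁻¹·Kᵀ·(x' − x̄) = [20, -41]
z = y + H·x̄ = [20, -41] + [-18, 38] = [2, -3]

z = [2, -3]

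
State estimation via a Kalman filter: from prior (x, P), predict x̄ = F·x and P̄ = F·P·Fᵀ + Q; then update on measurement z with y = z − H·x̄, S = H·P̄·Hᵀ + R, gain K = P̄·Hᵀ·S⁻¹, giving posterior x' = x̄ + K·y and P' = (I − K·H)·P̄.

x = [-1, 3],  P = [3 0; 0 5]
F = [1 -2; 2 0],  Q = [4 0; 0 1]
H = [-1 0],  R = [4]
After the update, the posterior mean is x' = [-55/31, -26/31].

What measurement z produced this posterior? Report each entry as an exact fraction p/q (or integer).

x̄ = F·x = [-7, -2]
P̄ = F·P·Fᵀ + Q = [27 6; 6 13]
S = H·P̄·Hᵀ + R = [31]
K = P̄·Hᵀ·S⁻¹ = [-27/31; -6/31]
x' − x̄ = [162/31, 36/31] = K·y
y = (KᵀK)⁻¹·Kᵀ·(x' − x̄) = [-6]
z = y + H·x̄ = [-6] + [7] = [1]

z = [1]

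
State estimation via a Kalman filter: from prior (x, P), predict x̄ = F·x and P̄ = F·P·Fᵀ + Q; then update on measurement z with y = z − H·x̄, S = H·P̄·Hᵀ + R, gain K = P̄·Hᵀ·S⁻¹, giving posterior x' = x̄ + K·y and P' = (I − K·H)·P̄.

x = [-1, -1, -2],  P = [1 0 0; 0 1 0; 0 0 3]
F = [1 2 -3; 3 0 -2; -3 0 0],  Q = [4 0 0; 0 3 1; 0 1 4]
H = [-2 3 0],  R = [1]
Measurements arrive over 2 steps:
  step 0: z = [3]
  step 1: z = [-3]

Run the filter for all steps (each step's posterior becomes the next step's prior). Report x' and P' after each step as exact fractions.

step 0: x' = [273/109, 289/109, 219/109], P' = [3843/109 2559/109 -489/109; 2559/109 1716/109 -332/109; -489/109 -332/109 1093/109]
step 1: x' = [-301018/77255, -277573/77255, -87441/77255], P' = [9124066/77255 6097436/77255 -2043228/77255; 6097436/77255 4083346/77255 -1378708/77255; -2043228/77255 -1378708/77255 2190749/77255]

step 0: x̄ = F·x = [3, 1, 3]
step 0: P̄ = F·P·Fᵀ + Q = [36 21 -3; 21 24 -8; -3 -8 13]
step 0: y = z − H·x̄ = [6]
step 0: S = H·P̄·Hᵀ + R = [109]
step 0: K = P̄·Hᵀ·S⁻¹ = [-9/109; 30/109; -18/109]
step 0: x' = x̄ + K·y = [273/109, 289/109, 219/109]
step 0: P' = (I − K·H)·P̄ = [3843/109 2559/109 -489/109; 2559/109 1716/109 -332/109; -489/109 -332/109 1093/109]
step 1: x̄ = F·x = [194/109, 381/109, -819/109]
step 1: P̄ = F·P·Fᵀ + Q = [38134/109 40148/109 -31284/109; 40148/109 45154/109 -37412/109; -31284/109 -37412/109 35023/109]
step 1: y = z − H·x̄ = [-1082/109]
step 1: S = H·P̄·Hᵀ + R = [77255/109]
step 1: K = P̄·Hᵀ·S⁻¹ = [44176/77255; 55166/77255; -49668/77255]
step 1: x' = x̄ + K·y = [-301018/77255, -277573/77255, -87441/77255]
step 1: P' = (I − K·H)·P̄ = [9124066/77255 6097436/77255 -2043228/77255; 6097436/77255 4083346/77255 -1378708/77255; -2043228/77255 -1378708/77255 2190749/77255]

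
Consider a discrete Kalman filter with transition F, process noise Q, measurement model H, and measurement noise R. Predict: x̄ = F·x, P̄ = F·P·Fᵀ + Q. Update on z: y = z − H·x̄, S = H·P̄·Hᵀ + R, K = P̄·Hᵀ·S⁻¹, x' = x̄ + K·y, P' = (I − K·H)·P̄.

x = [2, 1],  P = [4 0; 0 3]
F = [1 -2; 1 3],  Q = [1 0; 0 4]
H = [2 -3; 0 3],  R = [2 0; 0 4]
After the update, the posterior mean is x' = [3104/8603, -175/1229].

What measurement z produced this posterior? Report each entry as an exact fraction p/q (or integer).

z = [1, -1]

x̄ = F·x = [0, 5]
P̄ = F·P·Fᵀ + Q = [17 -14; -14 35]
S = H·P̄·Hᵀ + R = [553 -399; -399 319]
K = P̄·Hᵀ·S⁻¹ = [3743/8603 507/1229; -38/1229 357/1229]
x' − x̄ = [3104/8603, -6320/1229] = K·y
y = (KᵀK)⁻¹·Kᵀ·(x' − x̄) = [16, -16]
z = y + H·x̄ = [16, -16] + [-15, 15] = [1, -1]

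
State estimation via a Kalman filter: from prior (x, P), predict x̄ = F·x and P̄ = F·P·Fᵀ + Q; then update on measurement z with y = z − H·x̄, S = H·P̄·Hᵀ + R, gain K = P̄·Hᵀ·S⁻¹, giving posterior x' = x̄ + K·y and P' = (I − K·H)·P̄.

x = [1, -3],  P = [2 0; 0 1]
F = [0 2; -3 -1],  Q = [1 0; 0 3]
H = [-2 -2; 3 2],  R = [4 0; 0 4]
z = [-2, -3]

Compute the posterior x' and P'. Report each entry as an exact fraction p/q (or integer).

x' = [-1511/311, 1766/311]
P' = [868/311 -1068/311; -1068/311 1466/311]

x̄ = F·x = [-6, 0]
P̄ = F·P·Fᵀ + Q = [5 -2; -2 22]
y = z − H·x̄ = [-14, 15]
S = H·P̄·Hᵀ + R = [96 -98; -98 113]
K = P̄·Hᵀ·S⁻¹ = [100/311 117/311; -199/311 -68/311]
x' = x̄ + K·y = [-1511/311, 1766/311]
P' = (I − K·H)·P̄ = [868/311 -1068/311; -1068/311 1466/311]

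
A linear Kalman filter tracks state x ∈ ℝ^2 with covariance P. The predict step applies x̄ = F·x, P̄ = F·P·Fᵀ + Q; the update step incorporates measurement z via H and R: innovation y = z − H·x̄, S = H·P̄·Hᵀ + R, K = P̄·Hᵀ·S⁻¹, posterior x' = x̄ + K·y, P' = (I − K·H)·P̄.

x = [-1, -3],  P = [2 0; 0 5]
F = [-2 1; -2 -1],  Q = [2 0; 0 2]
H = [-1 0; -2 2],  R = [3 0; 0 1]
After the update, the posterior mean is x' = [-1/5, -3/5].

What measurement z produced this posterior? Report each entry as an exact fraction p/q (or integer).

z = [1, -1]

x̄ = F·x = [-1, 5]
P̄ = F·P·Fᵀ + Q = [15 3; 3 15]
S = H·P̄·Hᵀ + R = [18 24; 24 97]
K = P̄·Hᵀ·S⁻¹ = [-293/390 -4/65; -289/390 28/65]
x' − x̄ = [4/5, -28/5] = K·y
y = (KᵀK)⁻¹·Kᵀ·(x' − x̄) = [0, -13]
z = y + H·x̄ = [0, -13] + [1, 12] = [1, -1]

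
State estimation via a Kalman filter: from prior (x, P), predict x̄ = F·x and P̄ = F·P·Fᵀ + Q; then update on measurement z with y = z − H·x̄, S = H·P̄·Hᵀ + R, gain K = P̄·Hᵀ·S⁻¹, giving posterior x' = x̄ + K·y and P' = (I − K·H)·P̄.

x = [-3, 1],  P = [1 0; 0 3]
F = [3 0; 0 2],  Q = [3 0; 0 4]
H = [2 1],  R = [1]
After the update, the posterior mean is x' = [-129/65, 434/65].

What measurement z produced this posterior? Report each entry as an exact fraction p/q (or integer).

x̄ = F·x = [-9, 2]
P̄ = F·P·Fᵀ + Q = [12 0; 0 16]
S = H·P̄·Hᵀ + R = [65]
K = P̄·Hᵀ·S⁻¹ = [24/65; 16/65]
x' − x̄ = [456/65, 304/65] = K·y
y = (KᵀK)⁻¹·Kᵀ·(x' − x̄) = [19]
z = y + H·x̄ = [19] + [-16] = [3]

z = [3]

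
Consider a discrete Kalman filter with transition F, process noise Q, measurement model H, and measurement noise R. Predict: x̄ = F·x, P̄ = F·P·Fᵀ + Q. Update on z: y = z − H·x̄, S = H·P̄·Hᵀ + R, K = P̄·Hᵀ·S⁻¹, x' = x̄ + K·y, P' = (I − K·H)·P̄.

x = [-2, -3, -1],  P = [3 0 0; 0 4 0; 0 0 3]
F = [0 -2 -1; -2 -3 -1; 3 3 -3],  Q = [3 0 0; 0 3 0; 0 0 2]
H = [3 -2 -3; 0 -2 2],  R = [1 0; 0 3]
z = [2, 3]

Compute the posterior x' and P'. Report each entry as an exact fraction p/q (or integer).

x' = [291854/154919, -224/4187, 198007/154919]
P' = [2244599/154919 36801/4187 1337832/154919; 36801/4187 23598/4187 21357/4187; 1337832/154919 21357/4187 822021/154919]

x̄ = F·x = [7, 14, -12]
P̄ = F·P·Fᵀ + Q = [22 27 -15; 27 54 -45; -15 -45 92]
y = z − H·x̄ = [-27, 55]
S = H·P̄·Hᵀ + R = [649 -678; -678 947]
K = P̄·Hᵀ·S⁻¹ = [-2973/154919 -15870/154919; -864/4187 -1494/4187; -32985/154919 21208/154919]
x' = x̄ + K·y = [291854/154919, -224/4187, 198007/154919]
P' = (I − K·H)·P̄ = [2244599/154919 36801/4187 1337832/154919; 36801/4187 23598/4187 21357/4187; 1337832/154919 21357/4187 822021/154919]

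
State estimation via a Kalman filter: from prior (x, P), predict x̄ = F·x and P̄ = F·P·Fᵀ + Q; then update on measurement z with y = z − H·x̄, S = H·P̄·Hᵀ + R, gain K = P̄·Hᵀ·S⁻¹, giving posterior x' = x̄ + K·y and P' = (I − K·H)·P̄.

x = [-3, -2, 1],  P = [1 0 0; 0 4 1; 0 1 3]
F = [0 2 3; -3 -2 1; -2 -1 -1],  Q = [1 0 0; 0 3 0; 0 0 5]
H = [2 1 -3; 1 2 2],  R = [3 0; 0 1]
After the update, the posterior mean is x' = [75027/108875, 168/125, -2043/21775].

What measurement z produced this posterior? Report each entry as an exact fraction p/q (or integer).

z = [3, 3]

x̄ = F·x = [-1, 14, 7]
P̄ = F·P·Fᵀ + Q = [56 -11 -22; -11 27 12; -22 12 18]
S = H·P̄·Hᵀ + R = [564 -67; -67 201]
K = P̄·Hᵀ·S⁻¹ = [491/1625 5549/108875; -2/125 41/125; -44/325 3134/21775]
x' − x̄ = [183902/108875, -1582/125, -154468/21775] = K·y
y = (KᵀK)⁻¹·Kᵀ·(x' − x̄) = [12, -38]
z = y + H·x̄ = [12, -38] + [-9, 41] = [3, 3]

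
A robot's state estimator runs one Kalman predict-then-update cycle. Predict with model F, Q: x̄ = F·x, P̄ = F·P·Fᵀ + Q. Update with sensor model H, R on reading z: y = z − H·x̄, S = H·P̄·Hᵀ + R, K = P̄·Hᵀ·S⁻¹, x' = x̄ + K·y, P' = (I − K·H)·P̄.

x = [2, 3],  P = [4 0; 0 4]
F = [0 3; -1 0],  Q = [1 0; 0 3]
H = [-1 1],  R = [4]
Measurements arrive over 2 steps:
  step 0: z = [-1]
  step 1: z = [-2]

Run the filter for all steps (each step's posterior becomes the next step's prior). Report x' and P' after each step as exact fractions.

step 0: x̄ = F·x = [9, -2]
step 0: P̄ = F·P·Fᵀ + Q = [37 0; 0 7]
step 0: y = z − H·x̄ = [10]
step 0: S = H·P̄·Hᵀ + R = [48]
step 0: K = P̄·Hᵀ·S⁻¹ = [-37/48; 7/48]
step 0: x' = x̄ + K·y = [31/24, -13/24]
step 0: P' = (I − K·H)·P̄ = [407/48 259/48; 259/48 287/48]
step 1: x̄ = F·x = [-13/8, -31/24]
step 1: P̄ = F·P·Fᵀ + Q = [877/16 -259/16; -259/16 551/48]
step 1: y = z − H·x̄ = [-7/3]
step 1: S = H·P̄·Hᵀ + R = [308/3]
step 1: K = P̄·Hᵀ·S⁻¹ = [-213/308; 83/308]
step 1: x' = x̄ + K·y = [-1/88, -169/88]
step 1: P' = (I − K·H)·P̄ = [7037/1232 3629/1232; 3629/1232 4957/1232]

step 0: x' = [31/24, -13/24], P' = [407/48 259/48; 259/48 287/48]
step 1: x' = [-1/88, -169/88], P' = [7037/1232 3629/1232; 3629/1232 4957/1232]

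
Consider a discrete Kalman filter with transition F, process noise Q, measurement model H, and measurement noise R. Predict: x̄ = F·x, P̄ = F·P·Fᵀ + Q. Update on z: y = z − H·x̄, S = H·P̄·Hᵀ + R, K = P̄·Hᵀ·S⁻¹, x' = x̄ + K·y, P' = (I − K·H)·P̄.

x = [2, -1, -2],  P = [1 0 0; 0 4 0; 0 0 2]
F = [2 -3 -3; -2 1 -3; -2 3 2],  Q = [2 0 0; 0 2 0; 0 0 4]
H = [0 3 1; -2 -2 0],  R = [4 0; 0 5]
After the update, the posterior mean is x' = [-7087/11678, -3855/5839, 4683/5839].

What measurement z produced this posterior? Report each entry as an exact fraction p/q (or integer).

x̄ = F·x = [13, 1, -11]
P̄ = F·P·Fᵀ + Q = [60 2 -52; 2 28 4; -52 4 52]
S = H·P̄·Hᵀ + R = [332 -84; -84 373]
K = P̄·Hᵀ·S⁻¹ = [-13787/58390 -11258/29195; 6946/29195 -3132/29195; 7984/29195 9312/29195]
x' − x̄ = [-158901/11678, -9694/5839, 68912/5839] = K·y
y = (KᵀK)⁻¹·Kᵀ·(x' − x̄) = [7, 31]
z = y + H·x̄ = [7, 31] + [-8, -28] = [-1, 3]

z = [-1, 3]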